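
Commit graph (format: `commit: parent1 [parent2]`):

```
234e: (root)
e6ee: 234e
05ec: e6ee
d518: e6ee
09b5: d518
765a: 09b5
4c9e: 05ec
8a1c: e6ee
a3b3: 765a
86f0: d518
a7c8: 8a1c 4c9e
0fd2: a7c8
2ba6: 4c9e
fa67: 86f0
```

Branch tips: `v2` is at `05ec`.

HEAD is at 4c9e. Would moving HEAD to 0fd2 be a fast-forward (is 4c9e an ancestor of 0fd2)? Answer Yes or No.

A fast-forward from 4c9e to 0fd2 is possible iff 4c9e is an ancestor of 0fd2.
Ancestors of 0fd2: {05ec, 0fd2, 234e, 4c9e, 8a1c, a7c8, e6ee}.
4c9e is among them, so fast-forward is possible.

Yes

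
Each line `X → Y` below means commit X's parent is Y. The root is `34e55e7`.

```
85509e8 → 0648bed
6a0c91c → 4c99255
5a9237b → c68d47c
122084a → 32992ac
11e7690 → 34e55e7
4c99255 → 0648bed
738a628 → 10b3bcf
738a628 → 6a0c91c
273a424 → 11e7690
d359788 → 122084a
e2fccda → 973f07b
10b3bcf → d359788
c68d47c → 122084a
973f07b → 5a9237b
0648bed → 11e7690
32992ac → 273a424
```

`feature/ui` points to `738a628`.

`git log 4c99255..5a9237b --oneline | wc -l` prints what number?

5

Reachable from 5a9237b: {11e7690, 122084a, 273a424, 32992ac, 34e55e7, 5a9237b, c68d47c}.
Reachable from 4c99255: {0648bed, 11e7690, 34e55e7, 4c99255}.
In 5a9237b's history but not 4c99255's: {122084a, 273a424, 32992ac, 5a9237b, c68d47c} — 5 commits.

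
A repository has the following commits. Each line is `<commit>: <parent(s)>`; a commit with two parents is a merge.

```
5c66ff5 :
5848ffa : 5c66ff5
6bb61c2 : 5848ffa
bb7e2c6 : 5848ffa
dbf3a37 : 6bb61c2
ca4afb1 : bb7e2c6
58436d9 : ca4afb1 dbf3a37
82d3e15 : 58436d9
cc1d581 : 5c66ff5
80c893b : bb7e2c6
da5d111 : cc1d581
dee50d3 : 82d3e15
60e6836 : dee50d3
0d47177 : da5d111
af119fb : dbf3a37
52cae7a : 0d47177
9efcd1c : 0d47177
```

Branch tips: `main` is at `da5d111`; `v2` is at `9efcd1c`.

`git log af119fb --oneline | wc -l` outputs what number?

Walking parent pointers from af119fb: reachable set = {5848ffa, 5c66ff5, 6bb61c2, af119fb, dbf3a37}.
That is 5 commits.

5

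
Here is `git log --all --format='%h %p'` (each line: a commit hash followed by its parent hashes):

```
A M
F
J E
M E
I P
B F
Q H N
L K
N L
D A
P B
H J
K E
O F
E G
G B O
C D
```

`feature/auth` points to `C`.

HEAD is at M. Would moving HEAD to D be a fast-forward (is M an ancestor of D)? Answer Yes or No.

Yes

A fast-forward from M to D is possible iff M is an ancestor of D.
Ancestors of D: {A, B, D, E, F, G, M, O}.
M is among them, so fast-forward is possible.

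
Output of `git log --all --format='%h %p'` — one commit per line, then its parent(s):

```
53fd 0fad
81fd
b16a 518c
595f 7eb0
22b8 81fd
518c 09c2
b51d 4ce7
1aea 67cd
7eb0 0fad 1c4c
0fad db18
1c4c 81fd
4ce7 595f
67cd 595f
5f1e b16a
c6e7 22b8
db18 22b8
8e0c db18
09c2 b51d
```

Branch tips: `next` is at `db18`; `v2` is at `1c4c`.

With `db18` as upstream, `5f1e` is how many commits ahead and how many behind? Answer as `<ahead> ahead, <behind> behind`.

Reachable from 5f1e: {09c2, 0fad, 1c4c, 22b8, 4ce7, 518c, 595f, 5f1e, 7eb0, 81fd, b16a, b51d, db18}.
Reachable from db18: {22b8, 81fd, db18}.
Only in 5f1e's history (ahead): {09c2, 0fad, 1c4c, 4ce7, 518c, 595f, 5f1e, 7eb0, b16a, b51d} — 10.
Only in db18's history (behind): {} — 0.

10 ahead, 0 behind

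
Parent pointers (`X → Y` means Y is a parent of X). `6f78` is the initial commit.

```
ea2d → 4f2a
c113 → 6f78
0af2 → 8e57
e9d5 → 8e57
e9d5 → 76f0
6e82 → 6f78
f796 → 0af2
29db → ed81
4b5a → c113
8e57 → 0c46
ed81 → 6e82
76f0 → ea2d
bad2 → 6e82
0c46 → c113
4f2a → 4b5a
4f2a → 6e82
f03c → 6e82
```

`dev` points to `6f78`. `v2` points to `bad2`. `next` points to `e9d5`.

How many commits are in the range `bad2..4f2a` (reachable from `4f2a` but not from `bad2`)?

Reachable from 4f2a: {4b5a, 4f2a, 6e82, 6f78, c113}.
Reachable from bad2: {6e82, 6f78, bad2}.
In 4f2a's history but not bad2's: {4b5a, 4f2a, c113} — 3 commits.

3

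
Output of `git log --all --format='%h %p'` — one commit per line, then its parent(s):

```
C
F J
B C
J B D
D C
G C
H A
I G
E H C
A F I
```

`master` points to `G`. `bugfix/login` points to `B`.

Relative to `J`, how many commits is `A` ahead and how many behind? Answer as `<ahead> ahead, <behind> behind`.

Reachable from A: {A, B, C, D, F, G, I, J}.
Reachable from J: {B, C, D, J}.
Only in A's history (ahead): {A, F, G, I} — 4.
Only in J's history (behind): {} — 0.

4 ahead, 0 behind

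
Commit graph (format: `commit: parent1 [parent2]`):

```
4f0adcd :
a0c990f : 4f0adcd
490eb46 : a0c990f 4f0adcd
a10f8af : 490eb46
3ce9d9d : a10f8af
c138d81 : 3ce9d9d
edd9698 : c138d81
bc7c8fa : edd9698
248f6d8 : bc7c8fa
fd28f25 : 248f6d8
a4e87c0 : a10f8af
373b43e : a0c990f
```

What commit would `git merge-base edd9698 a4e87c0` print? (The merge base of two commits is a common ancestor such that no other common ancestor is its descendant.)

a10f8af

Ancestors of edd9698: {3ce9d9d, 490eb46, 4f0adcd, a0c990f, a10f8af, c138d81, edd9698}.
Ancestors of a4e87c0: {490eb46, 4f0adcd, a0c990f, a10f8af, a4e87c0}.
Common ancestors: {490eb46, 4f0adcd, a0c990f, a10f8af}.
Among these, a10f8af is not an ancestor of any other common ancestor — it is the merge base.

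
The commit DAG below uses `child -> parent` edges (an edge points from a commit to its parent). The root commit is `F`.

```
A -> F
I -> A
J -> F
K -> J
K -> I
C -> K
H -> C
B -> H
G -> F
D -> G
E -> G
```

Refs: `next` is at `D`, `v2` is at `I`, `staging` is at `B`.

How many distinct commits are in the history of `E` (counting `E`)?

Walking parent pointers from E: reachable set = {E, F, G}.
That is 3 commits.

3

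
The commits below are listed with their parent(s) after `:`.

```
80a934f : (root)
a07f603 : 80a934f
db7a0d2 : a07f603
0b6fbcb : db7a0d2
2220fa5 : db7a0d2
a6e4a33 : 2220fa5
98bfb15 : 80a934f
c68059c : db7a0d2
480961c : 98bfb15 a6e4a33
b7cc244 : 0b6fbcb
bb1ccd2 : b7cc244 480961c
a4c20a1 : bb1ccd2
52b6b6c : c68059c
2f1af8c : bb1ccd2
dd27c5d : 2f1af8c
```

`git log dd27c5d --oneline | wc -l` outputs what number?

Walking parent pointers from dd27c5d: reachable set = {0b6fbcb, 2220fa5, 2f1af8c, 480961c, 80a934f, 98bfb15, a07f603, a6e4a33, b7cc244, bb1ccd2, db7a0d2, dd27c5d}.
That is 12 commits.

12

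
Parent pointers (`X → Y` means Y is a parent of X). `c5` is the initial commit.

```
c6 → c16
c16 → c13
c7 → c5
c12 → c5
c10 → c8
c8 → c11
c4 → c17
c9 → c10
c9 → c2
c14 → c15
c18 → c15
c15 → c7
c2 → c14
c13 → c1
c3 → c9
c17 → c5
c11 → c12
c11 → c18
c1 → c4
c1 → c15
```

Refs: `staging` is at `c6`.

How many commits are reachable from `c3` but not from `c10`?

4

Reachable from c3: {c10, c11, c12, c14, c15, c18, c2, c3, c5, c7, c8, c9}.
Reachable from c10: {c10, c11, c12, c15, c18, c5, c7, c8}.
In c3's history but not c10's: {c14, c2, c3, c9} — 4 commits.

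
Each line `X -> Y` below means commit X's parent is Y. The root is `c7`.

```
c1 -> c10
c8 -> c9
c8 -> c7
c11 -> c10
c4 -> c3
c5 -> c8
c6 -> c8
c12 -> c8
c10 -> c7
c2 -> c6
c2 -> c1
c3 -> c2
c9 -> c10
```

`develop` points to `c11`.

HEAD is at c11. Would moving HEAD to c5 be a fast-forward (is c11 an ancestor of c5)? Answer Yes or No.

A fast-forward from c11 to c5 is possible iff c11 is an ancestor of c5.
Ancestors of c5: {c10, c5, c7, c8, c9}.
c11 is not among them, so fast-forward is not possible.

No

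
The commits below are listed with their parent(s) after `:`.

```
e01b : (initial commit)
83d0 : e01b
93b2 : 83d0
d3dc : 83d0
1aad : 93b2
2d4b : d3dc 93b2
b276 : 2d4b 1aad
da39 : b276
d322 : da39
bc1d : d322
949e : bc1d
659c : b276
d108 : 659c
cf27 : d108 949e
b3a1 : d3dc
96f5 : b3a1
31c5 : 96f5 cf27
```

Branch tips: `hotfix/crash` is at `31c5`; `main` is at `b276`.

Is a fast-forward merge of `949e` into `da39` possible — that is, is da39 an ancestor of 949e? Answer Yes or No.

A fast-forward from da39 to 949e is possible iff da39 is an ancestor of 949e.
Ancestors of 949e: {1aad, 2d4b, 83d0, 93b2, 949e, b276, bc1d, d322, d3dc, da39, e01b}.
da39 is among them, so fast-forward is possible.

Yes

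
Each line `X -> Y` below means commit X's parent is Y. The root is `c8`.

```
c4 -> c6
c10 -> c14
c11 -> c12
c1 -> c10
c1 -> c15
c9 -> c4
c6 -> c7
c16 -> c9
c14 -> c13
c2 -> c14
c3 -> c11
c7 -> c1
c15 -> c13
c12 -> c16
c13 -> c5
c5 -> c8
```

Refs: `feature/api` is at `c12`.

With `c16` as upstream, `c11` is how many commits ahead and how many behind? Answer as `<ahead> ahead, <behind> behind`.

2 ahead, 0 behind

Reachable from c11: {c1, c10, c11, c12, c13, c14, c15, c16, c4, c5, c6, c7, c8, c9}.
Reachable from c16: {c1, c10, c13, c14, c15, c16, c4, c5, c6, c7, c8, c9}.
Only in c11's history (ahead): {c11, c12} — 2.
Only in c16's history (behind): {} — 0.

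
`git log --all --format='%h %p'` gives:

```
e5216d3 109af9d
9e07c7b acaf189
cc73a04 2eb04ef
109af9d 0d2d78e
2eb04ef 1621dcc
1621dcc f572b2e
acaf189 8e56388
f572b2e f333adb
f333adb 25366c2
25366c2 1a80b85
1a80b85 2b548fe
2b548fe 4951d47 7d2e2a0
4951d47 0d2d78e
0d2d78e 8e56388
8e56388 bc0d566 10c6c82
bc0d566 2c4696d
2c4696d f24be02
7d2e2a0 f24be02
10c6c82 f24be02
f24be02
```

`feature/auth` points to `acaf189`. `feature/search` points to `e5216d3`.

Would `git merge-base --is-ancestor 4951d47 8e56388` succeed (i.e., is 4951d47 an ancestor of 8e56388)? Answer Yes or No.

Ancestors of 8e56388: {10c6c82, 2c4696d, 8e56388, bc0d566, f24be02}.
4951d47 is not in that set, so it is not an ancestor of 8e56388.

No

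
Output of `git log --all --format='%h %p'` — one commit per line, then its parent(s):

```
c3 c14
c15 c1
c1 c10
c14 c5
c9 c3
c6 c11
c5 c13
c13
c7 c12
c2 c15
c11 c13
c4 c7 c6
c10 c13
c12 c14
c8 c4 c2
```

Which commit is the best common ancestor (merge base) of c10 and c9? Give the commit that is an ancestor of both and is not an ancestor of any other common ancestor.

Ancestors of c10: {c10, c13}.
Ancestors of c9: {c13, c14, c3, c5, c9}.
Common ancestors: {c13}.
The only common ancestor is c13, so it is the merge base.

c13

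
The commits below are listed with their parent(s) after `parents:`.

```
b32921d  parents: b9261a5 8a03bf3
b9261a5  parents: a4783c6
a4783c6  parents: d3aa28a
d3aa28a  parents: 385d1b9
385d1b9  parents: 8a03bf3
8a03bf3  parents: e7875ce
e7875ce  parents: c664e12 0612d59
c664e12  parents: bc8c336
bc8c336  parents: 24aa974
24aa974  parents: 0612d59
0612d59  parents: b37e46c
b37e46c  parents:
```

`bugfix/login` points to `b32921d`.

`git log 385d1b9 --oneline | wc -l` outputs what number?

Walking parent pointers from 385d1b9: reachable set = {0612d59, 24aa974, 385d1b9, 8a03bf3, b37e46c, bc8c336, c664e12, e7875ce}.
That is 8 commits.

8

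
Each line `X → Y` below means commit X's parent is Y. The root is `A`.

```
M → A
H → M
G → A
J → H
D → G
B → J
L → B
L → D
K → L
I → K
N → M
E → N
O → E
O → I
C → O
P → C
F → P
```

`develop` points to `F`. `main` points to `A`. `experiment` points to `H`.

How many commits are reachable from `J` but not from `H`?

Reachable from J: {A, H, J, M}.
Reachable from H: {A, H, M}.
In J's history but not H's: {J} — 1 commit.

1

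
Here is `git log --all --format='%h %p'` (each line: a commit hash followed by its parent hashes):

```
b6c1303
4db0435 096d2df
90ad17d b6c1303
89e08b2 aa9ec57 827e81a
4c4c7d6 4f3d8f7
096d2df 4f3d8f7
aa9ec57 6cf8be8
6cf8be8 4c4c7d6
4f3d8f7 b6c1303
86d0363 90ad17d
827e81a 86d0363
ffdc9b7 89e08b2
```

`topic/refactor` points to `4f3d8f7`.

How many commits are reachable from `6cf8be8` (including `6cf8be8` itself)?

Walking parent pointers from 6cf8be8: reachable set = {4c4c7d6, 4f3d8f7, 6cf8be8, b6c1303}.
That is 4 commits.

4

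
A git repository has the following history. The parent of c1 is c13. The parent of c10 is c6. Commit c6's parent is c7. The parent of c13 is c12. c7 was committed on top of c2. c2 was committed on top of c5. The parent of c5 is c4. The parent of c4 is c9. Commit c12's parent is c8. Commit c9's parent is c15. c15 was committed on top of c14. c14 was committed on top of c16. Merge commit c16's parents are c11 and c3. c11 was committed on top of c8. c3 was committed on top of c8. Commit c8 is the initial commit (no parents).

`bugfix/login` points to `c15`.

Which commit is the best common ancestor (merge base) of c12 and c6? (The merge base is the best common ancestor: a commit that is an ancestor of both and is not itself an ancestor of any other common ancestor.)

Ancestors of c12: {c12, c8}.
Ancestors of c6: {c11, c14, c15, c16, c2, c3, c4, c5, c6, c7, c8, c9}.
Common ancestors: {c8}.
The only common ancestor is c8, so it is the merge base.

c8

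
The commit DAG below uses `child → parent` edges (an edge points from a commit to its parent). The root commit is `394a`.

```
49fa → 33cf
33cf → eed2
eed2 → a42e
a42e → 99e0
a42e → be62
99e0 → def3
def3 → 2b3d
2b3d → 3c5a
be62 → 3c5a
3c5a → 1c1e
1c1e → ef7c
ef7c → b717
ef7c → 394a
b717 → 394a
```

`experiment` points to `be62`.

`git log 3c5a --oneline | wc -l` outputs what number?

5

Walking parent pointers from 3c5a: reachable set = {1c1e, 394a, 3c5a, b717, ef7c}.
That is 5 commits.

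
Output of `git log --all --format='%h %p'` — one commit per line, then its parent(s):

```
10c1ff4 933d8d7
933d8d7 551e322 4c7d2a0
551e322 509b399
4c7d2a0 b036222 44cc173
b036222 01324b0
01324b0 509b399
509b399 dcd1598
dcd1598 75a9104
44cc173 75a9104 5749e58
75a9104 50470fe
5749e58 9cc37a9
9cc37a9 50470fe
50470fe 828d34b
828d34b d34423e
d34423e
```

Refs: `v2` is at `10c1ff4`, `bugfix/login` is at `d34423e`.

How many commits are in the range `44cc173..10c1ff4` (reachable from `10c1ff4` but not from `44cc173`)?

8

Reachable from 10c1ff4: {01324b0, 10c1ff4, 44cc173, 4c7d2a0, 50470fe, 509b399, 551e322, 5749e58, 75a9104, 828d34b, 933d8d7, 9cc37a9, b036222, d34423e, dcd1598}.
Reachable from 44cc173: {44cc173, 50470fe, 5749e58, 75a9104, 828d34b, 9cc37a9, d34423e}.
In 10c1ff4's history but not 44cc173's: {01324b0, 10c1ff4, 4c7d2a0, 509b399, 551e322, 933d8d7, b036222, dcd1598} — 8 commits.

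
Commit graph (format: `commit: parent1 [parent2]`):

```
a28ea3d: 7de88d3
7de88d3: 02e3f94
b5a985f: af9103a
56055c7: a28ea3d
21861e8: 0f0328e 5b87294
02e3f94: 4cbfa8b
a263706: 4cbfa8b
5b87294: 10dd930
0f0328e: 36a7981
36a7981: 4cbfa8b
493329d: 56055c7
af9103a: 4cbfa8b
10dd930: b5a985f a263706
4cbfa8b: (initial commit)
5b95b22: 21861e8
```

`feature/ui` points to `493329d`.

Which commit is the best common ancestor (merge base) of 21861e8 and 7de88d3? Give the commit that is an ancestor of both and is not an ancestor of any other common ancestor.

Ancestors of 21861e8: {0f0328e, 10dd930, 21861e8, 36a7981, 4cbfa8b, 5b87294, a263706, af9103a, b5a985f}.
Ancestors of 7de88d3: {02e3f94, 4cbfa8b, 7de88d3}.
Common ancestors: {4cbfa8b}.
The only common ancestor is 4cbfa8b, so it is the merge base.

4cbfa8b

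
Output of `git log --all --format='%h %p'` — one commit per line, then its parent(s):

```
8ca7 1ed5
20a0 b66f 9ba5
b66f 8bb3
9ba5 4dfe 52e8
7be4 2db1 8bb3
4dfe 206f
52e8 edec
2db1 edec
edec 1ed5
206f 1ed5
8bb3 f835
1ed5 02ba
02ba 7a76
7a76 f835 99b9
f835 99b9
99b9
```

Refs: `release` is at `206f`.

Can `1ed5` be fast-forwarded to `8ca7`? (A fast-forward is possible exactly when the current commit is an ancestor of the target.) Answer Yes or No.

Yes

A fast-forward from 1ed5 to 8ca7 is possible iff 1ed5 is an ancestor of 8ca7.
Ancestors of 8ca7: {02ba, 1ed5, 7a76, 8ca7, 99b9, f835}.
1ed5 is among them, so fast-forward is possible.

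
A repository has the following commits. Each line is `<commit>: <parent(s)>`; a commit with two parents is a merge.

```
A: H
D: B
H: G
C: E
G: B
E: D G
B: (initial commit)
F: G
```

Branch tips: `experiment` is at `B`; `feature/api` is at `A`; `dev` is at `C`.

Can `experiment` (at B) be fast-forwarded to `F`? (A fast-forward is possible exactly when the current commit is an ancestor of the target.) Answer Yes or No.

A fast-forward from B to F is possible iff B is an ancestor of F.
Ancestors of F: {B, F, G}.
B is among them, so fast-forward is possible.

Yes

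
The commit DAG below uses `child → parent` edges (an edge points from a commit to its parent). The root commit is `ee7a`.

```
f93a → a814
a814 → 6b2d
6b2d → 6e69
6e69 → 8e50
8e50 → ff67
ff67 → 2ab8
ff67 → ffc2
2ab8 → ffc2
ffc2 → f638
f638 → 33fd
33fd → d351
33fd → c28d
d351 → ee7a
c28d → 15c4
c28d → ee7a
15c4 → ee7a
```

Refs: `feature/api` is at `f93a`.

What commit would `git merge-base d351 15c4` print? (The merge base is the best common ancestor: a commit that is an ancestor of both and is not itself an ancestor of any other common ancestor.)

ee7a

Ancestors of d351: {d351, ee7a}.
Ancestors of 15c4: {15c4, ee7a}.
Common ancestors: {ee7a}.
The only common ancestor is ee7a, so it is the merge base.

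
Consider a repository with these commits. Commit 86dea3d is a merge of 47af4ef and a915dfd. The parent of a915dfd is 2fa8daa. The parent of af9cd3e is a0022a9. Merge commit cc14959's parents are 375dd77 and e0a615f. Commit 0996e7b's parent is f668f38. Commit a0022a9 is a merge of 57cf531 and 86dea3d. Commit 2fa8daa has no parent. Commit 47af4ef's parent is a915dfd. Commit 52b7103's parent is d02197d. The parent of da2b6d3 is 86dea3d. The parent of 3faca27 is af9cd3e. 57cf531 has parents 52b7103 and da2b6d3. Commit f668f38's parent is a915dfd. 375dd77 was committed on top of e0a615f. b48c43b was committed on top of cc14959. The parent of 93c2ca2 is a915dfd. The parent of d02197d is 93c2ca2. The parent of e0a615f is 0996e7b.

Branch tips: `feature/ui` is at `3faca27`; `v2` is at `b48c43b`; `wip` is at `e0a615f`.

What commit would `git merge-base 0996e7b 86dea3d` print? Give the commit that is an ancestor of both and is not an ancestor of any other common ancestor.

Ancestors of 0996e7b: {0996e7b, 2fa8daa, a915dfd, f668f38}.
Ancestors of 86dea3d: {2fa8daa, 47af4ef, 86dea3d, a915dfd}.
Common ancestors: {2fa8daa, a915dfd}.
Among these, a915dfd is not an ancestor of any other common ancestor — it is the merge base.

a915dfd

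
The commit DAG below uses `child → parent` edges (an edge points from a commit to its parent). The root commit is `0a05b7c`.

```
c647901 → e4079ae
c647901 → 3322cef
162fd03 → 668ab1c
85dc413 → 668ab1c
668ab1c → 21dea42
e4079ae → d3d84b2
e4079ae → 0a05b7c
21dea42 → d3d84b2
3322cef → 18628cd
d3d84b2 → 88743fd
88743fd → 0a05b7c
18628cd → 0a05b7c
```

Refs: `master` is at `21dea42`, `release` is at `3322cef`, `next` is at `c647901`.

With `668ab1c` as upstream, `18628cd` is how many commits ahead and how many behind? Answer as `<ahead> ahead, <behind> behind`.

1 ahead, 4 behind

Reachable from 18628cd: {0a05b7c, 18628cd}.
Reachable from 668ab1c: {0a05b7c, 21dea42, 668ab1c, 88743fd, d3d84b2}.
Only in 18628cd's history (ahead): {18628cd} — 1.
Only in 668ab1c's history (behind): {21dea42, 668ab1c, 88743fd, d3d84b2} — 4.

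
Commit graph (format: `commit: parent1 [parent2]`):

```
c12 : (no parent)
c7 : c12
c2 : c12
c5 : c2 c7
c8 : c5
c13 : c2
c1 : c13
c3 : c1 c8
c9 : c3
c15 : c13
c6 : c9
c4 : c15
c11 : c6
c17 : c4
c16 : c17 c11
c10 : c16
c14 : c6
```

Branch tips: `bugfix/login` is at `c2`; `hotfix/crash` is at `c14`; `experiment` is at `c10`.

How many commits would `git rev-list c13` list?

3

Walking parent pointers from c13: reachable set = {c12, c13, c2}.
That is 3 commits.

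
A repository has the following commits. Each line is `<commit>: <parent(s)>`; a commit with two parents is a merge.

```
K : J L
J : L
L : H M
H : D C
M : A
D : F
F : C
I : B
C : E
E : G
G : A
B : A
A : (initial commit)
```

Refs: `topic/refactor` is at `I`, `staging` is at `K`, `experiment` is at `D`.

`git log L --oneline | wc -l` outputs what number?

9

Walking parent pointers from L: reachable set = {A, C, D, E, F, G, H, L, M}.
That is 9 commits.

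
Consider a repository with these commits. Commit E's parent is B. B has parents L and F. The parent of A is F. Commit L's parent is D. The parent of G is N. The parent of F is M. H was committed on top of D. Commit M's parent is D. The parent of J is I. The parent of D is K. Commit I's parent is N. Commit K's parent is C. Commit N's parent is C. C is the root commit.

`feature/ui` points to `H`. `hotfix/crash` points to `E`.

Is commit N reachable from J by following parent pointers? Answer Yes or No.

Yes

Ancestors of J (commits reachable by following parents): {C, I, J, N}.
N is in that set, so it is an ancestor of J.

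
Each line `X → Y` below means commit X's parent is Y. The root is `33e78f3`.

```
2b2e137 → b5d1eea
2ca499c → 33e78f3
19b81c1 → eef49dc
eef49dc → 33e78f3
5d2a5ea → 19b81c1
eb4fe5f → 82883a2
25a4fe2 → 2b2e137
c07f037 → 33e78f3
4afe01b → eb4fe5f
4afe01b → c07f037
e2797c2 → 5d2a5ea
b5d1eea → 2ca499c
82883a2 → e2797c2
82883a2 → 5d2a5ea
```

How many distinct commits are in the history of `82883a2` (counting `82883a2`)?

6

Walking parent pointers from 82883a2: reachable set = {19b81c1, 33e78f3, 5d2a5ea, 82883a2, e2797c2, eef49dc}.
That is 6 commits.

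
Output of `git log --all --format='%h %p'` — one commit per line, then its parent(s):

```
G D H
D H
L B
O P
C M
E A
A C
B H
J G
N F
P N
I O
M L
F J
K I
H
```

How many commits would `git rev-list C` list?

Walking parent pointers from C: reachable set = {B, C, H, L, M}.
That is 5 commits.

5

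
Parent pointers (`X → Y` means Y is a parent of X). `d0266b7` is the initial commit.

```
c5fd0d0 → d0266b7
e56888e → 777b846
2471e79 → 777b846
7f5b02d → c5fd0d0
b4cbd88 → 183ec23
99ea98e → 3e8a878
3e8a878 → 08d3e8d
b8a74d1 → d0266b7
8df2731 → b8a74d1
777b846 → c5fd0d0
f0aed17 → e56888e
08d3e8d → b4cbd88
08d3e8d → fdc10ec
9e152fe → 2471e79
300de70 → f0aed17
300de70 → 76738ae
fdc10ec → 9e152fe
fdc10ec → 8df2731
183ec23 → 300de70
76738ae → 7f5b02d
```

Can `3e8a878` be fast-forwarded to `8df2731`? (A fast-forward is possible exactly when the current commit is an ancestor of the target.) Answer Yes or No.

A fast-forward from 3e8a878 to 8df2731 is possible iff 3e8a878 is an ancestor of 8df2731.
Ancestors of 8df2731: {8df2731, b8a74d1, d0266b7}.
3e8a878 is not among them, so fast-forward is not possible.

No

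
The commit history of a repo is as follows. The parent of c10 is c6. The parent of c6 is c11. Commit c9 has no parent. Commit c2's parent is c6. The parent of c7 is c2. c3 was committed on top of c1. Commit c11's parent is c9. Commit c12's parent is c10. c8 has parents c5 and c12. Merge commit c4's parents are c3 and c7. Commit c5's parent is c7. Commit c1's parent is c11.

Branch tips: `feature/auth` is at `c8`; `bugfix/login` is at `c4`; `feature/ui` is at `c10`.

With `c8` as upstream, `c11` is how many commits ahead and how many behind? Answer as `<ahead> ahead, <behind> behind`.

Reachable from c11: {c11, c9}.
Reachable from c8: {c10, c11, c12, c2, c5, c6, c7, c8, c9}.
Only in c11's history (ahead): {} — 0.
Only in c8's history (behind): {c10, c12, c2, c5, c6, c7, c8} — 7.

0 ahead, 7 behind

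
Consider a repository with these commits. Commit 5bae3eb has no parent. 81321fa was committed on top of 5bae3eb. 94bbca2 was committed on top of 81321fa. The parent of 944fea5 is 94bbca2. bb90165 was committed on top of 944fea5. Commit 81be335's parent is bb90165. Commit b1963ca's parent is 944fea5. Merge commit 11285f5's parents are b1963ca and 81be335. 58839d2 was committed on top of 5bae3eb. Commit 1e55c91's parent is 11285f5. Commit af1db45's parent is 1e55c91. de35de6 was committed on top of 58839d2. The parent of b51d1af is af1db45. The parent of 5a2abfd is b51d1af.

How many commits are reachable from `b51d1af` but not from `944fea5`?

7

Reachable from b51d1af: {11285f5, 1e55c91, 5bae3eb, 81321fa, 81be335, 944fea5, 94bbca2, af1db45, b1963ca, b51d1af, bb90165}.
Reachable from 944fea5: {5bae3eb, 81321fa, 944fea5, 94bbca2}.
In b51d1af's history but not 944fea5's: {11285f5, 1e55c91, 81be335, af1db45, b1963ca, b51d1af, bb90165} — 7 commits.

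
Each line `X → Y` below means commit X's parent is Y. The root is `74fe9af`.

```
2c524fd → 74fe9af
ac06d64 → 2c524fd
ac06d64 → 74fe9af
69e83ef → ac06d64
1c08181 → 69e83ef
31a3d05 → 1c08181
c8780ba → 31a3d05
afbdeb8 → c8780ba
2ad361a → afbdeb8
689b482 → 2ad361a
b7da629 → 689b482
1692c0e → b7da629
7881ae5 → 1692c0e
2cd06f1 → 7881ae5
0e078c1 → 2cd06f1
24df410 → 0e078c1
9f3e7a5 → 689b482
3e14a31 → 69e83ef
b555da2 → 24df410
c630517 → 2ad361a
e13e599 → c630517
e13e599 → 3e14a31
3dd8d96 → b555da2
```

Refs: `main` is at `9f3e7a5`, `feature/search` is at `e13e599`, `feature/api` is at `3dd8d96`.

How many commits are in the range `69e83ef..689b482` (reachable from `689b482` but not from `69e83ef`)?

6

Reachable from 689b482: {1c08181, 2ad361a, 2c524fd, 31a3d05, 689b482, 69e83ef, 74fe9af, ac06d64, afbdeb8, c8780ba}.
Reachable from 69e83ef: {2c524fd, 69e83ef, 74fe9af, ac06d64}.
In 689b482's history but not 69e83ef's: {1c08181, 2ad361a, 31a3d05, 689b482, afbdeb8, c8780ba} — 6 commits.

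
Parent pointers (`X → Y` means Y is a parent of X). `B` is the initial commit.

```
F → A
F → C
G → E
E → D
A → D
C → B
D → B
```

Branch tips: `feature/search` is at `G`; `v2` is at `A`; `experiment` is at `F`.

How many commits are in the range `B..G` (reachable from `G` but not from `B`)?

3

Reachable from G: {B, D, E, G}.
Reachable from B: {B}.
In G's history but not B's: {D, E, G} — 3 commits.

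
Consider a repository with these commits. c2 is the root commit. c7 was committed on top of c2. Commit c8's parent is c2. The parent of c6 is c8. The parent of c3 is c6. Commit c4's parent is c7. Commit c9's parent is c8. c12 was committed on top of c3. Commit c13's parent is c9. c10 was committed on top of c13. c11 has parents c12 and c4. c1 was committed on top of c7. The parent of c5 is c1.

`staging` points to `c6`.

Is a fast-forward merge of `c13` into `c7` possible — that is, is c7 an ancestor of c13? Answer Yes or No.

No

A fast-forward from c7 to c13 is possible iff c7 is an ancestor of c13.
Ancestors of c13: {c13, c2, c8, c9}.
c7 is not among them, so fast-forward is not possible.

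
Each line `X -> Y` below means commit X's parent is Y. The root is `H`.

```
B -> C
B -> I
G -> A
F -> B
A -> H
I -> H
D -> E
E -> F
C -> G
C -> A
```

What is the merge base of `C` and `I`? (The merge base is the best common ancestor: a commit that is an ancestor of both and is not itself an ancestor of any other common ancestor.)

H

Ancestors of C: {A, C, G, H}.
Ancestors of I: {H, I}.
Common ancestors: {H}.
The only common ancestor is H, so it is the merge base.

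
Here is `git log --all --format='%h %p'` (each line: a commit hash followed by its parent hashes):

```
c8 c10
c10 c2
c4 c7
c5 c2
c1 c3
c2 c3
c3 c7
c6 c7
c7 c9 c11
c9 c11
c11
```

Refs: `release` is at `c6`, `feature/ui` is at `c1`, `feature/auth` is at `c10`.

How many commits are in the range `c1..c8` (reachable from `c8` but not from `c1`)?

Reachable from c8: {c10, c11, c2, c3, c7, c8, c9}.
Reachable from c1: {c1, c11, c3, c7, c9}.
In c8's history but not c1's: {c10, c2, c8} — 3 commits.

3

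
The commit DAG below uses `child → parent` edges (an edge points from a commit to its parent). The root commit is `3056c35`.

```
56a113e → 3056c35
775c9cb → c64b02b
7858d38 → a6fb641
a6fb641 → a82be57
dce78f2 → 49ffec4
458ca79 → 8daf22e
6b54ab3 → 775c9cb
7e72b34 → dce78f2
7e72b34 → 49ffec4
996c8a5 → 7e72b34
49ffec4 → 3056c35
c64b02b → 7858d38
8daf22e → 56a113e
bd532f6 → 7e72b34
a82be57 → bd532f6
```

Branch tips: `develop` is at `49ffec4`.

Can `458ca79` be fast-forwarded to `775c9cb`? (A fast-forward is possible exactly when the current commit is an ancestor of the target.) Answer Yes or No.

No

A fast-forward from 458ca79 to 775c9cb is possible iff 458ca79 is an ancestor of 775c9cb.
Ancestors of 775c9cb: {3056c35, 49ffec4, 775c9cb, 7858d38, 7e72b34, a6fb641, a82be57, bd532f6, c64b02b, dce78f2}.
458ca79 is not among them, so fast-forward is not possible.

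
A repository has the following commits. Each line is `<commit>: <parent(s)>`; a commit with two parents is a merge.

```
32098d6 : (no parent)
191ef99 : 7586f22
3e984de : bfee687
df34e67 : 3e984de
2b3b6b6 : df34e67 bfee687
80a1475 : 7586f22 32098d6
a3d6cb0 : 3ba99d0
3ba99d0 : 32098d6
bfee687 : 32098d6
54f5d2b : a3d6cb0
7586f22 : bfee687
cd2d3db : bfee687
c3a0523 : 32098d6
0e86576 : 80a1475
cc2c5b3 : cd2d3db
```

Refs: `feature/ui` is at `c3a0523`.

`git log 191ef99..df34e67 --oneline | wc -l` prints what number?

Reachable from df34e67: {32098d6, 3e984de, bfee687, df34e67}.
Reachable from 191ef99: {191ef99, 32098d6, 7586f22, bfee687}.
In df34e67's history but not 191ef99's: {3e984de, df34e67} — 2 commits.

2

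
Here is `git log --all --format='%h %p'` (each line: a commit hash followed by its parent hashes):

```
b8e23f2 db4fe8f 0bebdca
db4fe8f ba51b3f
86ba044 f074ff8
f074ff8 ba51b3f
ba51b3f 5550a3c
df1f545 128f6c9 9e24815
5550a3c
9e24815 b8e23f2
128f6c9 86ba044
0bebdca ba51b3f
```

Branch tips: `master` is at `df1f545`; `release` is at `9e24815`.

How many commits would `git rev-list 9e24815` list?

6

Walking parent pointers from 9e24815: reachable set = {0bebdca, 5550a3c, 9e24815, b8e23f2, ba51b3f, db4fe8f}.
That is 6 commits.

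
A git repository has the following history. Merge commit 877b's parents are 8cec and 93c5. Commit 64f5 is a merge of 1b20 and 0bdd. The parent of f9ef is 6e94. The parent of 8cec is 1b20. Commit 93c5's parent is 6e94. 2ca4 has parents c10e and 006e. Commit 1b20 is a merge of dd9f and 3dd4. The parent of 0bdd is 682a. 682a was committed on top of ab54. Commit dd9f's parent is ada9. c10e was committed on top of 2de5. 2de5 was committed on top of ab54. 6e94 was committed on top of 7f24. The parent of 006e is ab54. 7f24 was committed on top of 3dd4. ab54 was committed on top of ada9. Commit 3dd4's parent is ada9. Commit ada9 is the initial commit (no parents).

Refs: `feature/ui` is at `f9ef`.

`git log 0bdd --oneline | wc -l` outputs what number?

4

Walking parent pointers from 0bdd: reachable set = {0bdd, 682a, ab54, ada9}.
That is 4 commits.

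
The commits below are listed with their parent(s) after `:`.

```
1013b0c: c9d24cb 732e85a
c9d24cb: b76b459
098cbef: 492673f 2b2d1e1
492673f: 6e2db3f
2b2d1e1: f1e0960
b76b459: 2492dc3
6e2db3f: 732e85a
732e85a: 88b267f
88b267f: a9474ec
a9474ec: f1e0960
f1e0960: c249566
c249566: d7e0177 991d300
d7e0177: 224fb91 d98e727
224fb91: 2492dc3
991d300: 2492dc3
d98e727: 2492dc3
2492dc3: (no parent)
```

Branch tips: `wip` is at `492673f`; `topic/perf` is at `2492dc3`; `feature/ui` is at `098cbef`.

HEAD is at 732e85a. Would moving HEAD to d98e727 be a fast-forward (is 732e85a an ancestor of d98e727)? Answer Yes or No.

No

A fast-forward from 732e85a to d98e727 is possible iff 732e85a is an ancestor of d98e727.
Ancestors of d98e727: {2492dc3, d98e727}.
732e85a is not among them, so fast-forward is not possible.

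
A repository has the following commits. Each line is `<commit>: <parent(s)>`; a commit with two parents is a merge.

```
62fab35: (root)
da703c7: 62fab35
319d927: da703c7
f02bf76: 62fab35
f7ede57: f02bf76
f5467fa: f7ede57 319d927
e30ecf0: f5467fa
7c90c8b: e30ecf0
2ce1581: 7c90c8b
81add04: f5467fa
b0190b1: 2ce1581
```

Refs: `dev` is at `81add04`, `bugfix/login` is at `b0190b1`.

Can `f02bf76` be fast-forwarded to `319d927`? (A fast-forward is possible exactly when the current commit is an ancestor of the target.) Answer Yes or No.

A fast-forward from f02bf76 to 319d927 is possible iff f02bf76 is an ancestor of 319d927.
Ancestors of 319d927: {319d927, 62fab35, da703c7}.
f02bf76 is not among them, so fast-forward is not possible.

No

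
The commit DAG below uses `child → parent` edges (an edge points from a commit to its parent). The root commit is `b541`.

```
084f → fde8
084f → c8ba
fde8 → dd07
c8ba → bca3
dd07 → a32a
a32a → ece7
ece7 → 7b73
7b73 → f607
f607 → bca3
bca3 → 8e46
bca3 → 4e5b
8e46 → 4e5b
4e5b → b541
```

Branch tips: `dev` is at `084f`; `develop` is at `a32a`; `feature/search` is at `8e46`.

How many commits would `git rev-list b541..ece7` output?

Reachable from ece7: {4e5b, 7b73, 8e46, b541, bca3, ece7, f607}.
Reachable from b541: {b541}.
In ece7's history but not b541's: {4e5b, 7b73, 8e46, bca3, ece7, f607} — 6 commits.

6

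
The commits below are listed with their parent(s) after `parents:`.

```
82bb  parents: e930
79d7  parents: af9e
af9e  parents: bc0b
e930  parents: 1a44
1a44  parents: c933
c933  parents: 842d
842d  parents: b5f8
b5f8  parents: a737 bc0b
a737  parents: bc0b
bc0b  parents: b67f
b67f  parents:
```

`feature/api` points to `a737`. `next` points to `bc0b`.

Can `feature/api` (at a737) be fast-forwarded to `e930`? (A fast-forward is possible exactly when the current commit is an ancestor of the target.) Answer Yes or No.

Yes

A fast-forward from a737 to e930 is possible iff a737 is an ancestor of e930.
Ancestors of e930: {1a44, 842d, a737, b5f8, b67f, bc0b, c933, e930}.
a737 is among them, so fast-forward is possible.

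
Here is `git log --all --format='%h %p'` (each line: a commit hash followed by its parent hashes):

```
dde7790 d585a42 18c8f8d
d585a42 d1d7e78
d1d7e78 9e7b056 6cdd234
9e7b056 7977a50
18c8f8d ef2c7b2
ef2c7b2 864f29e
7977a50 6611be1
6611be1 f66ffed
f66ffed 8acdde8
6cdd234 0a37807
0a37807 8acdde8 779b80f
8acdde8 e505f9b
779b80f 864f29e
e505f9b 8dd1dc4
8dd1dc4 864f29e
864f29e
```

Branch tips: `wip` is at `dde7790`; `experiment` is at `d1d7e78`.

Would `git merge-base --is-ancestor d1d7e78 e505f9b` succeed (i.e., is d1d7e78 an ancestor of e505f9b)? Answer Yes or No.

No

Ancestors of e505f9b: {864f29e, 8dd1dc4, e505f9b}.
d1d7e78 is not in that set, so it is not an ancestor of e505f9b.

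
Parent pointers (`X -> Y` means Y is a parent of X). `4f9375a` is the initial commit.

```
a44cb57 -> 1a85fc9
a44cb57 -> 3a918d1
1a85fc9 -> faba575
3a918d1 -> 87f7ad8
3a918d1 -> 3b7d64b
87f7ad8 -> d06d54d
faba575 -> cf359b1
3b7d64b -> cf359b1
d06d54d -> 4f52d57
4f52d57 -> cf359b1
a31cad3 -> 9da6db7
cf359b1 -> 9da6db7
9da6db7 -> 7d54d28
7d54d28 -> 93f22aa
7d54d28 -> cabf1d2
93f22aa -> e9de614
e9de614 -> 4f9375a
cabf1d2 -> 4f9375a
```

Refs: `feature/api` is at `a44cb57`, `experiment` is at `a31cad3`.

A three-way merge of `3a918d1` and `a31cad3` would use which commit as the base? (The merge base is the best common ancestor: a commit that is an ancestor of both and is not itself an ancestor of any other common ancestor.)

9da6db7

Ancestors of 3a918d1: {3a918d1, 3b7d64b, 4f52d57, 4f9375a, 7d54d28, 87f7ad8, 93f22aa, 9da6db7, cabf1d2, cf359b1, d06d54d, e9de614}.
Ancestors of a31cad3: {4f9375a, 7d54d28, 93f22aa, 9da6db7, a31cad3, cabf1d2, e9de614}.
Common ancestors: {4f9375a, 7d54d28, 93f22aa, 9da6db7, cabf1d2, e9de614}.
Among these, 9da6db7 is not an ancestor of any other common ancestor — it is the merge base.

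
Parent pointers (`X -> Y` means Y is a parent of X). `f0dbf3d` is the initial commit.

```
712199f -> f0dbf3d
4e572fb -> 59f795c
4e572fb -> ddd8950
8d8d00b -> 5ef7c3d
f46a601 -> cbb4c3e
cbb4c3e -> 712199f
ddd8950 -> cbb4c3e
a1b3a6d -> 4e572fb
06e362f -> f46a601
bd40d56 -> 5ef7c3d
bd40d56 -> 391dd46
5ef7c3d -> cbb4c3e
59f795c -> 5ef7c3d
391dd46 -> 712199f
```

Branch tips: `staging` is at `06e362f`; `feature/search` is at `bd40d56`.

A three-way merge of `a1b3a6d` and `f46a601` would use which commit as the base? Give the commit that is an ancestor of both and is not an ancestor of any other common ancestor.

Ancestors of a1b3a6d: {4e572fb, 59f795c, 5ef7c3d, 712199f, a1b3a6d, cbb4c3e, ddd8950, f0dbf3d}.
Ancestors of f46a601: {712199f, cbb4c3e, f0dbf3d, f46a601}.
Common ancestors: {712199f, cbb4c3e, f0dbf3d}.
Among these, cbb4c3e is not an ancestor of any other common ancestor — it is the merge base.

cbb4c3e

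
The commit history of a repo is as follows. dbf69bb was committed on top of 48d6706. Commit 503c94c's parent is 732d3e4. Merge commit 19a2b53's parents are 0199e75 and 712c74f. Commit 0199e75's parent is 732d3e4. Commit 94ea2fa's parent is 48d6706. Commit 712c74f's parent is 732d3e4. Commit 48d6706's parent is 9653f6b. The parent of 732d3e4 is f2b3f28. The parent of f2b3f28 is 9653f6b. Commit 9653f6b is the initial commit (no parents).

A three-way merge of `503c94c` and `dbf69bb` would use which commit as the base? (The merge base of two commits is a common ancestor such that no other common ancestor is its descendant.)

9653f6b

Ancestors of 503c94c: {503c94c, 732d3e4, 9653f6b, f2b3f28}.
Ancestors of dbf69bb: {48d6706, 9653f6b, dbf69bb}.
Common ancestors: {9653f6b}.
The only common ancestor is 9653f6b, so it is the merge base.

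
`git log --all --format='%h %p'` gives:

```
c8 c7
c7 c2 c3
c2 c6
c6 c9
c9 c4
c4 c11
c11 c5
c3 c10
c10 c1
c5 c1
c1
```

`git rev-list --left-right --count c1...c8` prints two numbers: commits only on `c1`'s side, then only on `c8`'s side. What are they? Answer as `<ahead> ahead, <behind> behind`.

Reachable from c1: {c1}.
Reachable from c8: {c1, c10, c11, c2, c3, c4, c5, c6, c7, c8, c9}.
Only in c1's history (ahead): {} — 0.
Only in c8's history (behind): {c10, c11, c2, c3, c4, c5, c6, c7, c8, c9} — 10.

0 ahead, 10 behind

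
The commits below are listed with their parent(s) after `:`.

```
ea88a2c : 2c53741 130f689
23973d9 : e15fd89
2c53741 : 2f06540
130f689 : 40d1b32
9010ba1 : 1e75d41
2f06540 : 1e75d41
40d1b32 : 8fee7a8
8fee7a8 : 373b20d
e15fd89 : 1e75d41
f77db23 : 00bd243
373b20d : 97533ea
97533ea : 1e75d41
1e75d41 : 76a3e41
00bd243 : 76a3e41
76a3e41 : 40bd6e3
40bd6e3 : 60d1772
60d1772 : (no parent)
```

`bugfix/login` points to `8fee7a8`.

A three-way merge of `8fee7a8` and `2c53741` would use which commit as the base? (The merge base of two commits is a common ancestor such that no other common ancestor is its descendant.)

1e75d41

Ancestors of 8fee7a8: {1e75d41, 373b20d, 40bd6e3, 60d1772, 76a3e41, 8fee7a8, 97533ea}.
Ancestors of 2c53741: {1e75d41, 2c53741, 2f06540, 40bd6e3, 60d1772, 76a3e41}.
Common ancestors: {1e75d41, 40bd6e3, 60d1772, 76a3e41}.
Among these, 1e75d41 is not an ancestor of any other common ancestor — it is the merge base.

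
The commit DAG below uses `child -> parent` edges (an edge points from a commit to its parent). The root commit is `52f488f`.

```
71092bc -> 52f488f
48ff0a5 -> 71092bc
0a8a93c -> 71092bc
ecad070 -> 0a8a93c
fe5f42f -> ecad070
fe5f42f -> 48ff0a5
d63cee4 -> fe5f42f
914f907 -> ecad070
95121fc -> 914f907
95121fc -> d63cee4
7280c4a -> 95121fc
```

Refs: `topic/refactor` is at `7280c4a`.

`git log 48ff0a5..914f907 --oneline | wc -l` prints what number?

3

Reachable from 914f907: {0a8a93c, 52f488f, 71092bc, 914f907, ecad070}.
Reachable from 48ff0a5: {48ff0a5, 52f488f, 71092bc}.
In 914f907's history but not 48ff0a5's: {0a8a93c, 914f907, ecad070} — 3 commits.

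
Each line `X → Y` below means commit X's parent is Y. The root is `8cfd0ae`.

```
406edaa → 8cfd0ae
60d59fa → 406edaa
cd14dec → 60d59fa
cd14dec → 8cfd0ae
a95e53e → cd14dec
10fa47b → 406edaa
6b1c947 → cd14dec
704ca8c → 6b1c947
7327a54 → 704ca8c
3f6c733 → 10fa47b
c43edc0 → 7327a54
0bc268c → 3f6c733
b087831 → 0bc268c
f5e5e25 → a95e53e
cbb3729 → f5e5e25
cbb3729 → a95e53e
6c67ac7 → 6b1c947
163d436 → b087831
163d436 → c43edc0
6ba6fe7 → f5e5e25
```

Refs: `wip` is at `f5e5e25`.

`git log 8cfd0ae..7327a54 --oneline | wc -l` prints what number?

6

Reachable from 7327a54: {406edaa, 60d59fa, 6b1c947, 704ca8c, 7327a54, 8cfd0ae, cd14dec}.
Reachable from 8cfd0ae: {8cfd0ae}.
In 7327a54's history but not 8cfd0ae's: {406edaa, 60d59fa, 6b1c947, 704ca8c, 7327a54, cd14dec} — 6 commits.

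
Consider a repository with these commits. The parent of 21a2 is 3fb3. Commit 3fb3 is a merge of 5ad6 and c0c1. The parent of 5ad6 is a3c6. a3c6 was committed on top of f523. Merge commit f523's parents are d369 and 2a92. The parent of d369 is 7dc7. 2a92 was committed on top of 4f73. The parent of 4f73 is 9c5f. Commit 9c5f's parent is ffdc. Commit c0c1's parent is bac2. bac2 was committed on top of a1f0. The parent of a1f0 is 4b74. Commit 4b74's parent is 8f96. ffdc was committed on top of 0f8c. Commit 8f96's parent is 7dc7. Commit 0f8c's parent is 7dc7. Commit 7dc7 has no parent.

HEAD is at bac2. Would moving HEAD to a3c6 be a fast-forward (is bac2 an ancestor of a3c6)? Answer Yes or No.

No

A fast-forward from bac2 to a3c6 is possible iff bac2 is an ancestor of a3c6.
Ancestors of a3c6: {0f8c, 2a92, 4f73, 7dc7, 9c5f, a3c6, d369, f523, ffdc}.
bac2 is not among them, so fast-forward is not possible.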